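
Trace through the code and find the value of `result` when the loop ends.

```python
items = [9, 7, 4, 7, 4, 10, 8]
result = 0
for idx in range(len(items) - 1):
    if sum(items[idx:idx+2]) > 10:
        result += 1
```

Let's trace through this code step by step.

Initialize: items = [9, 7, 4, 7, 4, 10, 8]
Initialize: result = 0
Entering loop: for idx in range(len(items) - 1):
After iteration 1: idx = 0, result = 1
After iteration 2: idx = 1, result = 2
After iteration 3: idx = 2, result = 3
After iteration 4: idx = 3, result = 4
After iteration 5: idx = 4, result = 5
After iteration 6: idx = 5, result = 6
Loop ends.

Final answer: 6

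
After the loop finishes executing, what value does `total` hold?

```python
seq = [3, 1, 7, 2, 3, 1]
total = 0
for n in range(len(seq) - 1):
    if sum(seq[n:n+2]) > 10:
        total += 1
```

Let's trace through this code step by step.

Initialize: seq = [3, 1, 7, 2, 3, 1]
Initialize: total = 0
Entering loop: for n in range(len(seq) - 1):
After iteration 1: n = 0, total = 0
After iteration 2: n = 1, total = 0
After iteration 3: n = 2, total = 0
After iteration 4: n = 3, total = 0
After iteration 5: n = 4, total = 0
Loop ends.

Final answer: 0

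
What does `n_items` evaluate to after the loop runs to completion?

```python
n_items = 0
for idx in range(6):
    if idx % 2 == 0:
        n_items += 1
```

Let's trace through this code step by step.

Initialize: n_items = 0
Entering loop: for idx in range(6):
After iteration 1: idx = 0, n_items = 1
After iteration 2: idx = 1, n_items = 1
After iteration 3: idx = 2, n_items = 2
After iteration 4: idx = 3, n_items = 2
After iteration 5: idx = 4, n_items = 3
After iteration 6: idx = 5, n_items = 3
Loop ends.

Final answer: 3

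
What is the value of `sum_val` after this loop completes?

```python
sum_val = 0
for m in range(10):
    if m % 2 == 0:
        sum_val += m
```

Let's trace through this code step by step.

Initialize: sum_val = 0
Entering loop: for m in range(10):
After iteration 1: m = 0, sum_val = 0
After iteration 2: m = 1, sum_val = 0
After iteration 3: m = 2, sum_val = 2
After iteration 4: m = 3, sum_val = 2
After iteration 5: m = 4, sum_val = 6
After iteration 6: m = 5, sum_val = 6
After iteration 7: m = 6, sum_val = 12
After iteration 8: m = 7, sum_val = 12
After iteration 9: m = 8, sum_val = 20
After iteration 10: m = 9, sum_val = 20
Loop ends.

Final answer: 20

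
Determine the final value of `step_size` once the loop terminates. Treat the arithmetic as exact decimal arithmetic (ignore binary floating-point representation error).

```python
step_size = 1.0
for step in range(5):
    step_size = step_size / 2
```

Let's trace through this code step by step.

Initialize: step_size = 1.0
Entering loop: for step in range(5):
After iteration 1: step = 0, step_size = 0.5
After iteration 2: step = 1, step_size = 0.25
After iteration 3: step = 2, step_size = 0.125
After iteration 4: step = 3, step_size = 0.0625
After iteration 5: step = 4, step_size = 0.03125
Loop ends.

Final answer: 0.03125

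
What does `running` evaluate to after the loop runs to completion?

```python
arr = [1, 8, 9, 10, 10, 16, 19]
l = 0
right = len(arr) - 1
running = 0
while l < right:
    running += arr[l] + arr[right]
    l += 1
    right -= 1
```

Let's trace through this code step by step.

Initialize: arr = [1, 8, 9, 10, 10, 16, 19]
Initialize: l = 0
Initialize: right = 6
Initialize: running = 0
Entering loop: while l < right:
After iteration 1: l = 1, right = 5, running = 20
After iteration 2: l = 2, right = 4, running = 44
After iteration 3: l = 3, right = 3, running = 63
Loop ends.

Final answer: 63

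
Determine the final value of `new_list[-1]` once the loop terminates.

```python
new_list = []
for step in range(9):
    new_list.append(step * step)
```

Let's trace through this code step by step.

Initialize: new_list = []
Entering loop: for step in range(9):
After iteration 1: step = 0, new_list = [0]
After iteration 2: step = 1, new_list = [0, 1]
After iteration 3: step = 2, new_list = [0, 1, 4]
After iteration 4: step = 3, new_list = [0, 1, 4, 9]
After iteration 5: step = 4, new_list = [0, 1, 4, 9, 16]
After iteration 6: step = 5, new_list = [0, 1, 4, 9, 16, 25]
After iteration 7: step = 6, new_list = [0, 1, 4, 9, 16, 25, 36]
After iteration 8: step = 7, new_list = [0, 1, 4, 9, 16, 25, 36, 49]
After iteration 9: step = 8, new_list = [0, 1, 4, 9, 16, 25, 36, 49, 64]
Loop ends.
new_list[-1] = 64

Final answer: 64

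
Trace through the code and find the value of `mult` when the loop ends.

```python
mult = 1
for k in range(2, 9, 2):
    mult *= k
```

Let's trace through this code step by step.

Initialize: mult = 1
Entering loop: for k in range(2, 9, 2):
After iteration 1: k = 2, mult = 2
After iteration 2: k = 4, mult = 8
After iteration 3: k = 6, mult = 48
After iteration 4: k = 8, mult = 384
Loop ends.

Final answer: 384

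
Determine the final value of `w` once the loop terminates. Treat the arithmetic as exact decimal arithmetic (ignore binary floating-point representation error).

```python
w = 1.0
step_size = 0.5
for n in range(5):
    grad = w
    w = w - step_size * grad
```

Let's trace through this code step by step.

Initialize: w = 1.0
Initialize: step_size = 0.5
Entering loop: for n in range(5):
After iteration 1: n = 0, w = 0.5, grad = 1.0
After iteration 2: n = 1, w = 0.25, grad = 0.5
After iteration 3: n = 2, w = 0.125, grad = 0.25
After iteration 4: n = 3, w = 0.0625, grad = 0.125
After iteration 5: n = 4, w = 0.03125, grad = 0.0625
Loop ends.

Final answer: 0.03125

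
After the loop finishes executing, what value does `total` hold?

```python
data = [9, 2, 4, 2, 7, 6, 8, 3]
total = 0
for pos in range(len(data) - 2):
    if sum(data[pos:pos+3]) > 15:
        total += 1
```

Let's trace through this code step by step.

Initialize: data = [9, 2, 4, 2, 7, 6, 8, 3]
Initialize: total = 0
Entering loop: for pos in range(len(data) - 2):
After iteration 1: pos = 0, total = 0
After iteration 2: pos = 1, total = 0
After iteration 3: pos = 2, total = 0
After iteration 4: pos = 3, total = 0
After iteration 5: pos = 4, total = 1
After iteration 6: pos = 5, total = 2
Loop ends.

Final answer: 2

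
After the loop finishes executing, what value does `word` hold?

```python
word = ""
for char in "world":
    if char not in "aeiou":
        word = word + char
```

Let's trace through this code step by step.

Initialize: word = ''
Entering loop: for char in "world":
After iteration 1: char = 'w', word = 'w'
After iteration 2: char = 'o', word = 'w'
After iteration 3: char = 'r', word = 'wr'
After iteration 4: char = 'l', word = 'wrl'
After iteration 5: char = 'd', word = 'wrld'
Loop ends.

Final answer: 'wrld'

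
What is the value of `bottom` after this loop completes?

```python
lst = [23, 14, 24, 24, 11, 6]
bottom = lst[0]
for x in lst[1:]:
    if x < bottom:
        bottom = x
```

Let's trace through this code step by step.

Initialize: lst = [23, 14, 24, 24, 11, 6]
Initialize: bottom = 23
Entering loop: for x in lst[1:]:
After iteration 1: x = 14, bottom = 14
After iteration 2: x = 24, bottom = 14
After iteration 3: x = 24, bottom = 14
After iteration 4: x = 11, bottom = 11
After iteration 5: x = 6, bottom = 6
Loop ends.

Final answer: 6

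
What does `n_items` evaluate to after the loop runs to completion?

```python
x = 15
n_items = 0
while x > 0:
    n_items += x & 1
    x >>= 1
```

Let's trace through this code step by step.

Initialize: x = 15
Initialize: n_items = 0
Entering loop: while x > 0:
After iteration 1: x = 7, n_items = 1
After iteration 2: x = 3, n_items = 2
After iteration 3: x = 1, n_items = 3
After iteration 4: x = 0, n_items = 4
Loop ends.

Final answer: 4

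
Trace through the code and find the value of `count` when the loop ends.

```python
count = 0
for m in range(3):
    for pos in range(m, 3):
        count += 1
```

Let's trace through this code step by step.

Initialize: count = 0
Entering loop: for m in range(3):
After iteration 1: m = 0, count = 3
After iteration 2: m = 1, count = 5
After iteration 3: m = 2, count = 6
Loop ends.

Final answer: 6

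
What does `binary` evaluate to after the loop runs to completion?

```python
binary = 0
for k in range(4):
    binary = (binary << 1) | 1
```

Let's trace through this code step by step.

Initialize: binary = 0
Entering loop: for k in range(4):
After iteration 1: k = 0, binary = 1
After iteration 2: k = 1, binary = 3
After iteration 3: k = 2, binary = 7
After iteration 4: k = 3, binary = 15
Loop ends.

Final answer: 15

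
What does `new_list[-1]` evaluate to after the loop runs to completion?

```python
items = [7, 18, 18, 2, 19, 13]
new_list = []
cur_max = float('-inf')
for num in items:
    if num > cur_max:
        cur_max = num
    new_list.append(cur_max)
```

Let's trace through this code step by step.

Initialize: items = [7, 18, 18, 2, 19, 13]
Initialize: new_list = []
Initialize: cur_max = -inf
Entering loop: for num in items:
After iteration 1: num = 7, new_list = [7], cur_max = 7
After iteration 2: num = 18, new_list = [7, 18], cur_max = 18
After iteration 3: num = 18, new_list = [7, 18, 18], cur_max = 18
After iteration 4: num = 2, new_list = [7, 18, 18, 18], cur_max = 18
After iteration 5: num = 19, new_list = [7, 18, 18, 18, 19], cur_max = 19
After iteration 6: num = 13, new_list = [7, 18, 18, 18, 19, 19], cur_max = 19
Loop ends.
new_list[-1] = 19

Final answer: 19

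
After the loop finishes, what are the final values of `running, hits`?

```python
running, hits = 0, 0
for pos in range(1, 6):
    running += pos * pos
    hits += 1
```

Let's trace through this code step by step.

Initialize: running = 0
Initialize: hits = 0
Entering loop: for pos in range(1, 6):
After iteration 1: pos = 1, running = 1, hits = 1
After iteration 2: pos = 2, running = 5, hits = 2
After iteration 3: pos = 3, running = 14, hits = 3
After iteration 4: pos = 4, running = 30, hits = 4
After iteration 5: pos = 5, running = 55, hits = 5
Loop ends.

Final answer: 55, 5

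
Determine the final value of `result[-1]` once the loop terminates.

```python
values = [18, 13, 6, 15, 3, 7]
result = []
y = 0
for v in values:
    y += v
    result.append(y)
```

Let's trace through this code step by step.

Initialize: values = [18, 13, 6, 15, 3, 7]
Initialize: result = []
Initialize: y = 0
Entering loop: for v in values:
After iteration 1: v = 18, result = [18], y = 18
After iteration 2: v = 13, result = [18, 31], y = 31
After iteration 3: v = 6, result = [18, 31, 37], y = 37
After iteration 4: v = 15, result = [18, 31, 37, 52], y = 52
After iteration 5: v = 3, result = [18, 31, 37, 52, 55], y = 55
After iteration 6: v = 7, result = [18, 31, 37, 52, 55, 62], y = 62
Loop ends.
result[-1] = 62

Final answer: 62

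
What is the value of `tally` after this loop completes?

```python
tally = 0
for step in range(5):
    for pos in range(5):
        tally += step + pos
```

Let's trace through this code step by step.

Initialize: tally = 0
Entering loop: for step in range(5):
After iteration 1: step = 0, tally = 10
After iteration 2: step = 1, tally = 25
After iteration 3: step = 2, tally = 45
After iteration 4: step = 3, tally = 70
After iteration 5: step = 4, tally = 100
Loop ends.

Final answer: 100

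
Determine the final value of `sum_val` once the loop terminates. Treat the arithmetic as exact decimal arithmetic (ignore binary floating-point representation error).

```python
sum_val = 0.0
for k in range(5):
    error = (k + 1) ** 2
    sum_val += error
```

Let's trace through this code step by step.

Initialize: sum_val = 0.0
Entering loop: for k in range(5):
After iteration 1: k = 0, sum_val = 1.0, error = 1
After iteration 2: k = 1, sum_val = 5.0, error = 4
After iteration 3: k = 2, sum_val = 14.0, error = 9
After iteration 4: k = 3, sum_val = 30.0, error = 16
After iteration 5: k = 4, sum_val = 55.0, error = 25
Loop ends.

Final answer: 55.0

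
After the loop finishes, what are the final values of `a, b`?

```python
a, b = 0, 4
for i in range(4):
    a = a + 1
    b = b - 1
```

Let's trace through this code step by step.

Initialize: a = 0
Initialize: b = 4
Entering loop: for i in range(4):
After iteration 1: i = 0, a = 1, b = 3
After iteration 2: i = 1, a = 2, b = 2
After iteration 3: i = 2, a = 3, b = 1
After iteration 4: i = 3, a = 4, b = 0
Loop ends.

Final answer: 4, 0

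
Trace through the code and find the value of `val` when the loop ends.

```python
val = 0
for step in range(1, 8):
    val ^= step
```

Let's trace through this code step by step.

Initialize: val = 0
Entering loop: for step in range(1, 8):
After iteration 1: step = 1, val = 1
After iteration 2: step = 2, val = 3
After iteration 3: step = 3, val = 0
After iteration 4: step = 4, val = 4
After iteration 5: step = 5, val = 1
After iteration 6: step = 6, val = 7
After iteration 7: step = 7, val = 0
Loop ends.

Final answer: 0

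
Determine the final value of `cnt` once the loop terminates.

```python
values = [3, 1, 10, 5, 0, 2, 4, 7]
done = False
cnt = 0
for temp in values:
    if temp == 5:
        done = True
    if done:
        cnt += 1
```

Let's trace through this code step by step.

Initialize: values = [3, 1, 10, 5, 0, 2, 4, 7]
Initialize: done = False
Initialize: cnt = 0
Entering loop: for temp in values:
After iteration 1: temp = 3, done = False, cnt = 0
After iteration 2: temp = 1, done = False, cnt = 0
After iteration 3: temp = 10, done = False, cnt = 0
After iteration 4: temp = 5, done = True, cnt = 1
After iteration 5: temp = 0, done = True, cnt = 2
After iteration 6: temp = 2, done = True, cnt = 3
After iteration 7: temp = 4, done = True, cnt = 4
After iteration 8: temp = 7, done = True, cnt = 5
Loop ends.

Final answer: 5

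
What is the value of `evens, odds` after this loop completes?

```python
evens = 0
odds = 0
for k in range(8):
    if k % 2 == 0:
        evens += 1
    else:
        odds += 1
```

Let's trace through this code step by step.

Initialize: evens = 0
Initialize: odds = 0
Entering loop: for k in range(8):
After iteration 1: k = 0, evens = 1, odds = 0
After iteration 2: k = 1, evens = 1, odds = 1
After iteration 3: k = 2, evens = 2, odds = 1
After iteration 4: k = 3, evens = 2, odds = 2
After iteration 5: k = 4, evens = 3, odds = 2
After iteration 6: k = 5, evens = 3, odds = 3
After iteration 7: k = 6, evens = 4, odds = 3
After iteration 8: k = 7, evens = 4, odds = 4
Loop ends.

Final answer: 4, 4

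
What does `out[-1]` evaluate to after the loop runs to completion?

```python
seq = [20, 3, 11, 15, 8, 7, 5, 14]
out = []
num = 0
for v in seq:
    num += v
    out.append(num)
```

Let's trace through this code step by step.

Initialize: seq = [20, 3, 11, 15, 8, 7, 5, 14]
Initialize: out = []
Initialize: num = 0
Entering loop: for v in seq:
After iteration 1: v = 20, out = [20], num = 20
After iteration 2: v = 3, out = [20, 23], num = 23
After iteration 3: v = 11, out = [20, 23, 34], num = 34
After iteration 4: v = 15, out = [20, 23, 34, 49], num = 49
After iteration 5: v = 8, out = [20, 23, 34, 49, 57], num = 57
After iteration 6: v = 7, out = [20, 23, 34, 49, 57, 64], num = 64
After iteration 7: v = 5, out = [20, 23, 34, 49, 57, 64, 69], num = 69
After iteration 8: v = 14, out = [20, 23, 34, 49, 57, 64, 69, 83], num = 83
Loop ends.
out[-1] = 83

Final answer: 83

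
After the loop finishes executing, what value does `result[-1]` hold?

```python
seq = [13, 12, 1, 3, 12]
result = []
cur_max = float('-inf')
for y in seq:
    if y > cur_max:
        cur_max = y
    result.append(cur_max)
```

Let's trace through this code step by step.

Initialize: seq = [13, 12, 1, 3, 12]
Initialize: result = []
Initialize: cur_max = -inf
Entering loop: for y in seq:
After iteration 1: y = 13, result = [13], cur_max = 13
After iteration 2: y = 12, result = [13, 13], cur_max = 13
After iteration 3: y = 1, result = [13, 13, 13], cur_max = 13
After iteration 4: y = 3, result = [13, 13, 13, 13], cur_max = 13
After iteration 5: y = 12, result = [13, 13, 13, 13, 13], cur_max = 13
Loop ends.
result[-1] = 13

Final answer: 13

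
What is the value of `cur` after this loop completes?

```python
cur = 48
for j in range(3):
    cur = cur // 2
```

Let's trace through this code step by step.

Initialize: cur = 48
Entering loop: for j in range(3):
After iteration 1: j = 0, cur = 24
After iteration 2: j = 1, cur = 12
After iteration 3: j = 2, cur = 6
Loop ends.

Final answer: 6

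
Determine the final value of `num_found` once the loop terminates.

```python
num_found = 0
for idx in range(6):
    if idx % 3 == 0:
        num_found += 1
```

Let's trace through this code step by step.

Initialize: num_found = 0
Entering loop: for idx in range(6):
After iteration 1: idx = 0, num_found = 1
After iteration 2: idx = 1, num_found = 1
After iteration 3: idx = 2, num_found = 1
After iteration 4: idx = 3, num_found = 2
After iteration 5: idx = 4, num_found = 2
After iteration 6: idx = 5, num_found = 2
Loop ends.

Final answer: 2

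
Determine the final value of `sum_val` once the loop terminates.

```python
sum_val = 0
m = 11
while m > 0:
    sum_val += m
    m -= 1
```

Let's trace through this code step by step.

Initialize: sum_val = 0
Initialize: m = 11
Entering loop: while m > 0:
After iteration 1: sum_val = 11, m = 10
After iteration 2: sum_val = 21, m = 9
After iteration 3: sum_val = 30, m = 8
After iteration 4: sum_val = 38, m = 7
After iteration 5: sum_val = 45, m = 6
After iteration 6: sum_val = 51, m = 5
After iteration 7: sum_val = 56, m = 4
After iteration 8: sum_val = 60, m = 3
After iteration 9: sum_val = 63, m = 2
After iteration 10: sum_val = 65, m = 1
After iteration 11: sum_val = 66, m = 0
Loop ends.

Final answer: 66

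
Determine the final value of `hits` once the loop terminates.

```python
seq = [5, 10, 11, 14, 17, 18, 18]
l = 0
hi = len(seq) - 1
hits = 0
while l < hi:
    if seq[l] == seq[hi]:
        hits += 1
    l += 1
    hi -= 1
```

Let's trace through this code step by step.

Initialize: seq = [5, 10, 11, 14, 17, 18, 18]
Initialize: l = 0
Initialize: hi = 6
Initialize: hits = 0
Entering loop: while l < hi:
After iteration 1: l = 1, hi = 5, hits = 0
After iteration 2: l = 2, hi = 4, hits = 0
After iteration 3: l = 3, hi = 3, hits = 0
Loop ends.

Final answer: 0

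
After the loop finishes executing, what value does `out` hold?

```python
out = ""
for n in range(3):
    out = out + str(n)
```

Let's trace through this code step by step.

Initialize: out = ''
Entering loop: for n in range(3):
After iteration 1: n = 0, out = '0'
After iteration 2: n = 1, out = '01'
After iteration 3: n = 2, out = '012'
Loop ends.

Final answer: '012'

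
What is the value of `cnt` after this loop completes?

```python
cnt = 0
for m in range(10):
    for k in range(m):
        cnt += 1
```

Let's trace through this code step by step.

Initialize: cnt = 0
Entering loop: for m in range(10):
After iteration 1: m = 0, cnt = 0
After iteration 2: m = 1, cnt = 1, k = 0
After iteration 3: m = 2, cnt = 3, k = 1
After iteration 4: m = 3, cnt = 6, k = 2
After iteration 5: m = 4, cnt = 10, k = 3
After iteration 6: m = 5, cnt = 15, k = 4
After iteration 7: m = 6, cnt = 21, k = 5
After iteration 8: m = 7, cnt = 28, k = 6
After iteration 9: m = 8, cnt = 36, k = 7
After iteration 10: m = 9, cnt = 45, k = 8
Loop ends.

Final answer: 45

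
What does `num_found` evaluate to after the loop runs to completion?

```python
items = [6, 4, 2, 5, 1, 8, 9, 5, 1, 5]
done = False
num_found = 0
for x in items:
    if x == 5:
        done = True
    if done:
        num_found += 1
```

Let's trace through this code step by step.

Initialize: items = [6, 4, 2, 5, 1, 8, 9, 5, 1, 5]
Initialize: done = False
Initialize: num_found = 0
Entering loop: for x in items:
After iteration 1: x = 6, done = False, num_found = 0
After iteration 2: x = 4, done = False, num_found = 0
After iteration 3: x = 2, done = False, num_found = 0
After iteration 4: x = 5, done = True, num_found = 1
After iteration 5: x = 1, done = True, num_found = 2
After iteration 6: x = 8, done = True, num_found = 3
After iteration 7: x = 9, done = True, num_found = 4
After iteration 8: x = 5, done = True, num_found = 5
After iteration 9: x = 1, done = True, num_found = 6
After iteration 10: x = 5, done = True, num_found = 7
Loop ends.

Final answer: 7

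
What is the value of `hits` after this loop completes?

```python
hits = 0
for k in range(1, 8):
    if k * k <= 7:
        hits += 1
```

Let's trace through this code step by step.

Initialize: hits = 0
Entering loop: for k in range(1, 8):
After iteration 1: k = 1, hits = 1
After iteration 2: k = 2, hits = 2
After iteration 3: k = 3, hits = 2
After iteration 4: k = 4, hits = 2
After iteration 5: k = 5, hits = 2
After iteration 6: k = 6, hits = 2
After iteration 7: k = 7, hits = 2
Loop ends.

Final answer: 2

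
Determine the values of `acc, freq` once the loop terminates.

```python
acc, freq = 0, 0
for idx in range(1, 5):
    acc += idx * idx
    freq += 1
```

Let's trace through this code step by step.

Initialize: acc = 0
Initialize: freq = 0
Entering loop: for idx in range(1, 5):
After iteration 1: idx = 1, acc = 1, freq = 1
After iteration 2: idx = 2, acc = 5, freq = 2
After iteration 3: idx = 3, acc = 14, freq = 3
After iteration 4: idx = 4, acc = 30, freq = 4
Loop ends.

Final answer: 30, 4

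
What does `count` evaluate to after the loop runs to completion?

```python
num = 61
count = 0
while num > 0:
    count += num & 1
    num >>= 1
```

Let's trace through this code step by step.

Initialize: num = 61
Initialize: count = 0
Entering loop: while num > 0:
After iteration 1: num = 30, count = 1
After iteration 2: num = 15, count = 1
After iteration 3: num = 7, count = 2
After iteration 4: num = 3, count = 3
After iteration 5: num = 1, count = 4
After iteration 6: num = 0, count = 5
Loop ends.

Final answer: 5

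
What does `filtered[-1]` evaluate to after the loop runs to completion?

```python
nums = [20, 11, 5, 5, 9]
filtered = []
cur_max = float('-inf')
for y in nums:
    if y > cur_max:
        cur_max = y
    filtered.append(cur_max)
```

Let's trace through this code step by step.

Initialize: nums = [20, 11, 5, 5, 9]
Initialize: filtered = []
Initialize: cur_max = -inf
Entering loop: for y in nums:
After iteration 1: y = 20, filtered = [20], cur_max = 20
After iteration 2: y = 11, filtered = [20, 20], cur_max = 20
After iteration 3: y = 5, filtered = [20, 20, 20], cur_max = 20
After iteration 4: y = 5, filtered = [20, 20, 20, 20], cur_max = 20
After iteration 5: y = 9, filtered = [20, 20, 20, 20, 20], cur_max = 20
Loop ends.
filtered[-1] = 20

Final answer: 20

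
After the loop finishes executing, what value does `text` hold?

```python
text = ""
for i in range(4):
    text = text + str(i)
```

Let's trace through this code step by step.

Initialize: text = ''
Entering loop: for i in range(4):
After iteration 1: i = 0, text = '0'
After iteration 2: i = 1, text = '01'
After iteration 3: i = 2, text = '012'
After iteration 4: i = 3, text = '0123'
Loop ends.

Final answer: '0123'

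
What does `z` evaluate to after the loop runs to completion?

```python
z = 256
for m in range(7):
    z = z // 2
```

Let's trace through this code step by step.

Initialize: z = 256
Entering loop: for m in range(7):
After iteration 1: m = 0, z = 128
After iteration 2: m = 1, z = 64
After iteration 3: m = 2, z = 32
After iteration 4: m = 3, z = 16
After iteration 5: m = 4, z = 8
After iteration 6: m = 5, z = 4
After iteration 7: m = 6, z = 2
Loop ends.

Final answer: 2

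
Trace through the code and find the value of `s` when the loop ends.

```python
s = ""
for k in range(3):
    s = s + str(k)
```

Let's trace through this code step by step.

Initialize: s = ''
Entering loop: for k in range(3):
After iteration 1: k = 0, s = '0'
After iteration 2: k = 1, s = '01'
After iteration 3: k = 2, s = '012'
Loop ends.

Final answer: '012'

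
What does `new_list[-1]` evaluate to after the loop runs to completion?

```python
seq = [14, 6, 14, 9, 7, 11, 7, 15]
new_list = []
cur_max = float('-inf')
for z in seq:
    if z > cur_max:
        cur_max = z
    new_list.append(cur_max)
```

Let's trace through this code step by step.

Initialize: seq = [14, 6, 14, 9, 7, 11, 7, 15]
Initialize: new_list = []
Initialize: cur_max = -inf
Entering loop: for z in seq:
After iteration 1: z = 14, new_list = [14], cur_max = 14
After iteration 2: z = 6, new_list = [14, 14], cur_max = 14
After iteration 3: z = 14, new_list = [14, 14, 14], cur_max = 14
After iteration 4: z = 9, new_list = [14, 14, 14, 14], cur_max = 14
After iteration 5: z = 7, new_list = [14, 14, 14, 14, 14], cur_max = 14
After iteration 6: z = 11, new_list = [14, 14, 14, 14, 14, 14], cur_max = 14
After iteration 7: z = 7, new_list = [14, 14, 14, 14, 14, 14, 14], cur_max = 14
After iteration 8: z = 15, new_list = [14, 14, 14, 14, 14, 14, 14, 15], cur_max = 15
Loop ends.
new_list[-1] = 15

Final answer: 15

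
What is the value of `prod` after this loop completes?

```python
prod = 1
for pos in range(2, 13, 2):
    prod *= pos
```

Let's trace through this code step by step.

Initialize: prod = 1
Entering loop: for pos in range(2, 13, 2):
After iteration 1: pos = 2, prod = 2
After iteration 2: pos = 4, prod = 8
After iteration 3: pos = 6, prod = 48
After iteration 4: pos = 8, prod = 384
After iteration 5: pos = 10, prod = 3840
After iteration 6: pos = 12, prod = 46080
Loop ends.

Final answer: 46080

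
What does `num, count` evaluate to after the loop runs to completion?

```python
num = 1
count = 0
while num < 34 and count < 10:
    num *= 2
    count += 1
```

Let's trace through this code step by step.

Initialize: num = 1
Initialize: count = 0
Entering loop: while num < 34 and count < 10:
After iteration 1: num = 2, count = 1
After iteration 2: num = 4, count = 2
After iteration 3: num = 8, count = 3
After iteration 4: num = 16, count = 4
After iteration 5: num = 32, count = 5
After iteration 6: num = 64, count = 6
Loop ends.

Final answer: 64, 6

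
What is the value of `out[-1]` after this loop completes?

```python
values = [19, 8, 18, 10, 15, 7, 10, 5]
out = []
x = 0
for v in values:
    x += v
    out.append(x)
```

Let's trace through this code step by step.

Initialize: values = [19, 8, 18, 10, 15, 7, 10, 5]
Initialize: out = []
Initialize: x = 0
Entering loop: for v in values:
After iteration 1: v = 19, out = [19], x = 19
After iteration 2: v = 8, out = [19, 27], x = 27
After iteration 3: v = 18, out = [19, 27, 45], x = 45
After iteration 4: v = 10, out = [19, 27, 45, 55], x = 55
After iteration 5: v = 15, out = [19, 27, 45, 55, 70], x = 70
After iteration 6: v = 7, out = [19, 27, 45, 55, 70, 77], x = 77
After iteration 7: v = 10, out = [19, 27, 45, 55, 70, 77, 87], x = 87
After iteration 8: v = 5, out = [19, 27, 45, 55, 70, 77, 87, 92], x = 92
Loop ends.
out[-1] = 92

Final answer: 92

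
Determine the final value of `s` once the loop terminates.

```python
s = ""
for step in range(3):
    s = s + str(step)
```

Let's trace through this code step by step.

Initialize: s = ''
Entering loop: for step in range(3):
After iteration 1: step = 0, s = '0'
After iteration 2: step = 1, s = '01'
After iteration 3: step = 2, s = '012'
Loop ends.

Final answer: '012'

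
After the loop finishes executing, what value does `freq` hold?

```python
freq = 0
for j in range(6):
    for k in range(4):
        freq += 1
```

Let's trace through this code step by step.

Initialize: freq = 0
Entering loop: for j in range(6):
After iteration 1: j = 0, freq = 4
After iteration 2: j = 1, freq = 8
After iteration 3: j = 2, freq = 12
After iteration 4: j = 3, freq = 16
After iteration 5: j = 4, freq = 20
After iteration 6: j = 5, freq = 24
Loop ends.

Final answer: 24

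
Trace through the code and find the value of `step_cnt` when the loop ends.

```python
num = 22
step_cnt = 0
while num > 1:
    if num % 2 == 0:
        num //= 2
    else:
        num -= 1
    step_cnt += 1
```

Let's trace through this code step by step.

Initialize: num = 22
Initialize: step_cnt = 0
Entering loop: while num > 1:
After iteration 1: num = 11, step_cnt = 1
After iteration 2: num = 10, step_cnt = 2
After iteration 3: num = 5, step_cnt = 3
After iteration 4: num = 4, step_cnt = 4
After iteration 5: num = 2, step_cnt = 5
After iteration 6: num = 1, step_cnt = 6
Loop ends.

Final answer: 6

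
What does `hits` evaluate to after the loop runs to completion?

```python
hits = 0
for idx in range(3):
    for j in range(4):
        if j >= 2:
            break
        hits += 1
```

Let's trace through this code step by step.

Initialize: hits = 0
Entering loop: for idx in range(3):
After iteration 1: idx = 0, hits = 2
After iteration 2: idx = 1, hits = 4
After iteration 3: idx = 2, hits = 6
Loop ends.

Final answer: 6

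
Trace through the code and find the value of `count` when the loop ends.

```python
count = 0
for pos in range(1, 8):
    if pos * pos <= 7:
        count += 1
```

Let's trace through this code step by step.

Initialize: count = 0
Entering loop: for pos in range(1, 8):
After iteration 1: pos = 1, count = 1
After iteration 2: pos = 2, count = 2
After iteration 3: pos = 3, count = 2
After iteration 4: pos = 4, count = 2
After iteration 5: pos = 5, count = 2
After iteration 6: pos = 6, count = 2
After iteration 7: pos = 7, count = 2
Loop ends.

Final answer: 2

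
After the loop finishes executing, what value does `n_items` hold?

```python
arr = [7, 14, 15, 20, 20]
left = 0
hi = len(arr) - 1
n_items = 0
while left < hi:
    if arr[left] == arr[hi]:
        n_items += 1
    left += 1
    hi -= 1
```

Let's trace through this code step by step.

Initialize: arr = [7, 14, 15, 20, 20]
Initialize: left = 0
Initialize: hi = 4
Initialize: n_items = 0
Entering loop: while left < hi:
After iteration 1: left = 1, hi = 3, n_items = 0
After iteration 2: left = 2, hi = 2, n_items = 0
Loop ends.

Final answer: 0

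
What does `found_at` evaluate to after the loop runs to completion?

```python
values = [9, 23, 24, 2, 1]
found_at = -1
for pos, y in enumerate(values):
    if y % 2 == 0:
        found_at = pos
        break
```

Let's trace through this code step by step.

Initialize: values = [9, 23, 24, 2, 1]
Initialize: found_at = -1
Entering loop: for pos, y in enumerate(values):
After iteration 1: pos = 0, y = 9, found_at = -1
After iteration 2: pos = 1, y = 23, found_at = -1
After iteration 3: pos = 2, y = 24, found_at = 2
Loop ends.

Final answer: 2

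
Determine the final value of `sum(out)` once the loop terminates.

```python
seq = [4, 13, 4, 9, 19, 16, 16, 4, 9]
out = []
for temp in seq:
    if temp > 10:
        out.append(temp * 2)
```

Let's trace through this code step by step.

Initialize: seq = [4, 13, 4, 9, 19, 16, 16, 4, 9]
Initialize: out = []
Entering loop: for temp in seq:
After iteration 1: temp = 4, out = []
After iteration 2: temp = 13, out = [26]
After iteration 3: temp = 4, out = [26]
After iteration 4: temp = 9, out = [26]
After iteration 5: temp = 19, out = [26, 38]
After iteration 6: temp = 16, out = [26, 38, 32]
After iteration 7: temp = 16, out = [26, 38, 32, 32]
After iteration 8: temp = 4, out = [26, 38, 32, 32]
After iteration 9: temp = 9, out = [26, 38, 32, 32]
Loop ends.
sum(out) = 128

Final answer: 128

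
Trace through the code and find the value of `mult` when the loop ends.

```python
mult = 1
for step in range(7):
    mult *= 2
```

Let's trace through this code step by step.

Initialize: mult = 1
Entering loop: for step in range(7):
After iteration 1: step = 0, mult = 2
After iteration 2: step = 1, mult = 4
After iteration 3: step = 2, mult = 8
After iteration 4: step = 3, mult = 16
After iteration 5: step = 4, mult = 32
After iteration 6: step = 5, mult = 64
After iteration 7: step = 6, mult = 128
Loop ends.

Final answer: 128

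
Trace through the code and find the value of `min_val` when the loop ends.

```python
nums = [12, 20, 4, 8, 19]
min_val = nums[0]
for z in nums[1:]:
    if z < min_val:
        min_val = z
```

Let's trace through this code step by step.

Initialize: nums = [12, 20, 4, 8, 19]
Initialize: min_val = 12
Entering loop: for z in nums[1:]:
After iteration 1: z = 20, min_val = 12
After iteration 2: z = 4, min_val = 4
After iteration 3: z = 8, min_val = 4
After iteration 4: z = 19, min_val = 4
Loop ends.

Final answer: 4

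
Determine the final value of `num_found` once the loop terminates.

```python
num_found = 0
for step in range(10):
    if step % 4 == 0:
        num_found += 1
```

Let's trace through this code step by step.

Initialize: num_found = 0
Entering loop: for step in range(10):
After iteration 1: step = 0, num_found = 1
After iteration 2: step = 1, num_found = 1
After iteration 3: step = 2, num_found = 1
After iteration 4: step = 3, num_found = 1
After iteration 5: step = 4, num_found = 2
After iteration 6: step = 5, num_found = 2
After iteration 7: step = 6, num_found = 2
After iteration 8: step = 7, num_found = 2
After iteration 9: step = 8, num_found = 3
After iteration 10: step = 9, num_found = 3
Loop ends.

Final answer: 3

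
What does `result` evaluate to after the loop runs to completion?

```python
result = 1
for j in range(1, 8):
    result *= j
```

Let's trace through this code step by step.

Initialize: result = 1
Entering loop: for j in range(1, 8):
After iteration 1: j = 1, result = 1
After iteration 2: j = 2, result = 2
After iteration 3: j = 3, result = 6
After iteration 4: j = 4, result = 24
After iteration 5: j = 5, result = 120
After iteration 6: j = 6, result = 720
After iteration 7: j = 7, result = 5040
Loop ends.

Final answer: 5040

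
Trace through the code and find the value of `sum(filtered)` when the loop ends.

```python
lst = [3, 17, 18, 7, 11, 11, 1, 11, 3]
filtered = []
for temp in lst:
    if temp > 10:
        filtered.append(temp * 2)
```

Let's trace through this code step by step.

Initialize: lst = [3, 17, 18, 7, 11, 11, 1, 11, 3]
Initialize: filtered = []
Entering loop: for temp in lst:
After iteration 1: temp = 3, filtered = []
After iteration 2: temp = 17, filtered = [34]
After iteration 3: temp = 18, filtered = [34, 36]
After iteration 4: temp = 7, filtered = [34, 36]
After iteration 5: temp = 11, filtered = [34, 36, 22]
After iteration 6: temp = 11, filtered = [34, 36, 22, 22]
After iteration 7: temp = 1, filtered = [34, 36, 22, 22]
After iteration 8: temp = 11, filtered = [34, 36, 22, 22, 22]
After iteration 9: temp = 3, filtered = [34, 36, 22, 22, 22]
Loop ends.
sum(filtered) = 136

Final answer: 136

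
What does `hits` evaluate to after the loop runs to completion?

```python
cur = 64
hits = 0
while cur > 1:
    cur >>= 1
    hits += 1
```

Let's trace through this code step by step.

Initialize: cur = 64
Initialize: hits = 0
Entering loop: while cur > 1:
After iteration 1: cur = 32, hits = 1
After iteration 2: cur = 16, hits = 2
After iteration 3: cur = 8, hits = 3
After iteration 4: cur = 4, hits = 4
After iteration 5: cur = 2, hits = 5
After iteration 6: cur = 1, hits = 6
Loop ends.

Final answer: 6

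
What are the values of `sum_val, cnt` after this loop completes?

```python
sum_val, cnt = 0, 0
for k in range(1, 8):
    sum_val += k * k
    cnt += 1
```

Let's trace through this code step by step.

Initialize: sum_val = 0
Initialize: cnt = 0
Entering loop: for k in range(1, 8):
After iteration 1: k = 1, sum_val = 1, cnt = 1
After iteration 2: k = 2, sum_val = 5, cnt = 2
After iteration 3: k = 3, sum_val = 14, cnt = 3
After iteration 4: k = 4, sum_val = 30, cnt = 4
After iteration 5: k = 5, sum_val = 55, cnt = 5
After iteration 6: k = 6, sum_val = 91, cnt = 6
After iteration 7: k = 7, sum_val = 140, cnt = 7
Loop ends.

Final answer: 140, 7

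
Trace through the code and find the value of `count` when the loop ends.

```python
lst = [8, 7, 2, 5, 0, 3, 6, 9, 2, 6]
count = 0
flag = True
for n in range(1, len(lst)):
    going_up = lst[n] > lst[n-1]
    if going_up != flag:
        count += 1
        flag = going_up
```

Let's trace through this code step by step.

Initialize: lst = [8, 7, 2, 5, 0, 3, 6, 9, 2, 6]
Initialize: count = 0
Initialize: flag = True
Entering loop: for n in range(1, len(lst)):
After iteration 1: n = 1, count = 1, flag = False, going_up = False
After iteration 2: n = 2, count = 1, flag = False, going_up = False
After iteration 3: n = 3, count = 2, flag = True, going_up = True
After iteration 4: n = 4, count = 3, flag = False, going_up = False
After iteration 5: n = 5, count = 4, flag = True, going_up = True
After iteration 6: n = 6, count = 4, flag = True, going_up = True
After iteration 7: n = 7, count = 4, flag = True, going_up = True
After iteration 8: n = 8, count = 5, flag = False, going_up = False
After iteration 9: n = 9, count = 6, flag = True, going_up = True
Loop ends.

Final answer: 6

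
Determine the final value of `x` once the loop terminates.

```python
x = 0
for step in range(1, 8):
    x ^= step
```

Let's trace through this code step by step.

Initialize: x = 0
Entering loop: for step in range(1, 8):
After iteration 1: step = 1, x = 1
After iteration 2: step = 2, x = 3
After iteration 3: step = 3, x = 0
After iteration 4: step = 4, x = 4
After iteration 5: step = 5, x = 1
After iteration 6: step = 6, x = 7
After iteration 7: step = 7, x = 0
Loop ends.

Final answer: 0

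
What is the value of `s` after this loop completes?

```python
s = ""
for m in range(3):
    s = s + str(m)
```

Let's trace through this code step by step.

Initialize: s = ''
Entering loop: for m in range(3):
After iteration 1: m = 0, s = '0'
After iteration 2: m = 1, s = '01'
After iteration 3: m = 2, s = '012'
Loop ends.

Final answer: '012'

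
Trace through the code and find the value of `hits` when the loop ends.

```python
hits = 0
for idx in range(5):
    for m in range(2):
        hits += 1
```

Let's trace through this code step by step.

Initialize: hits = 0
Entering loop: for idx in range(5):
After iteration 1: idx = 0, hits = 2
After iteration 2: idx = 1, hits = 4
After iteration 3: idx = 2, hits = 6
After iteration 4: idx = 3, hits = 8
After iteration 5: idx = 4, hits = 10
Loop ends.

Final answer: 10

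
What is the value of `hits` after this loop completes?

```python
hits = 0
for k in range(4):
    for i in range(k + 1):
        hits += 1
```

Let's trace through this code step by step.

Initialize: hits = 0
Entering loop: for k in range(4):
After iteration 1: k = 0, hits = 1, i = 0
After iteration 2: k = 1, hits = 3, i = 1
After iteration 3: k = 2, hits = 6, i = 2
After iteration 4: k = 3, hits = 10, i = 3
Loop ends.

Final answer: 10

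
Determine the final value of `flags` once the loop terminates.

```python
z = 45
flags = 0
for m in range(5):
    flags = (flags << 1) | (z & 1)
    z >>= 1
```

Let's trace through this code step by step.

Initialize: z = 45
Initialize: flags = 0
Entering loop: for m in range(5):
After iteration 1: m = 0, z = 22, flags = 1
After iteration 2: m = 1, z = 11, flags = 2
After iteration 3: m = 2, z = 5, flags = 5
After iteration 4: m = 3, z = 2, flags = 11
After iteration 5: m = 4, z = 1, flags = 22
Loop ends.

Final answer: 22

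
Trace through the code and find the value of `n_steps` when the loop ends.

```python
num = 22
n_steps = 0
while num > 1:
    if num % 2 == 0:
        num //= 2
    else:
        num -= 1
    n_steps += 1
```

Let's trace through this code step by step.

Initialize: num = 22
Initialize: n_steps = 0
Entering loop: while num > 1:
After iteration 1: num = 11, n_steps = 1
After iteration 2: num = 10, n_steps = 2
After iteration 3: num = 5, n_steps = 3
After iteration 4: num = 4, n_steps = 4
After iteration 5: num = 2, n_steps = 5
After iteration 6: num = 1, n_steps = 6
Loop ends.

Final answer: 6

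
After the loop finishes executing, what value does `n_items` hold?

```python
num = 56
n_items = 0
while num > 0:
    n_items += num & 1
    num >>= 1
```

Let's trace through this code step by step.

Initialize: num = 56
Initialize: n_items = 0
Entering loop: while num > 0:
After iteration 1: num = 28, n_items = 0
After iteration 2: num = 14, n_items = 0
After iteration 3: num = 7, n_items = 0
After iteration 4: num = 3, n_items = 1
After iteration 5: num = 1, n_items = 2
After iteration 6: num = 0, n_items = 3
Loop ends.

Final answer: 3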